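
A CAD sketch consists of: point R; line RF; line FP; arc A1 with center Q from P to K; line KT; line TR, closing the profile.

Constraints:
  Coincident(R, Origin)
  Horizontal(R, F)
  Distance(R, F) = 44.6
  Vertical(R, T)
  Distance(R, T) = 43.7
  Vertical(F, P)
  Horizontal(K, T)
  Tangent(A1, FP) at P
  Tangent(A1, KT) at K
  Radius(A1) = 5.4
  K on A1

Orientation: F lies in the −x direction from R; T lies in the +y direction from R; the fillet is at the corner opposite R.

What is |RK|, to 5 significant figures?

58.705

The virtual corner opposite R is at (-44.600, 43.700). Since A1 is tangent to FP there, QP ⟂ FP and since A1 is tangent to KT there, QK ⟂ KT, with radius 5.4, so the center Q sits 5.4 in from both sides at Q = (-39.200, 38.300). That places the tangent points at P = (-44.600, 38.300) on FP and K = (-39.200, 43.700) on KT. Then |RK| = |K − R| = 58.705.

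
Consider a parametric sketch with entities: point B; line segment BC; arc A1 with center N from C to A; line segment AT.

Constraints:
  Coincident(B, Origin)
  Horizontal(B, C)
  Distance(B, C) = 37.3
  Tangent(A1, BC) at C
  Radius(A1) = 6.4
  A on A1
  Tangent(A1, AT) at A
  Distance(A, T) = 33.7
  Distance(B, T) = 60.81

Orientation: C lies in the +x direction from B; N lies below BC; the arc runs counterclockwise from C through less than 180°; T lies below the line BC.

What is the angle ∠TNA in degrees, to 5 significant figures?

79.247°

Checks: ∠(NC, CB) = 90.00° ✓; |NC| = 6.400 ✓; |NA| = 6.400 ✓; ∠(NA, AT) = 90.00° ✓; |AT| = 33.70 ✓; |BT| = 60.81 ✓.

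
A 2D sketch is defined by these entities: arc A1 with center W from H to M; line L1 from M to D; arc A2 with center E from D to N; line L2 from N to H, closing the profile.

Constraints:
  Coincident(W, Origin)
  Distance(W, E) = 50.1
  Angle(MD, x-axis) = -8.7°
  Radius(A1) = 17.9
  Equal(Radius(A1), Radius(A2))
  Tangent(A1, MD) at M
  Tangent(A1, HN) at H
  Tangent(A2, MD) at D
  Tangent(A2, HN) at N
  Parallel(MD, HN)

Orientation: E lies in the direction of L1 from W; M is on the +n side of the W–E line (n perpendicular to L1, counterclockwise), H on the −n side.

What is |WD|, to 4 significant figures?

53.20

The slot axis is L1's direction at -8.7°, so u = (cos -8.7°, sin -8.7°) = (0.9885, -0.1513) and n = (−sin -8.7°, cos -8.7°) = (0.1513, 0.9885). W is at the origin and E lies 50.1 along u from W, so E = 50.1·u = (49.52, -7.578). Tangency of A1 to both parallel lines with radius 17.9 puts M and H at W ± 17.9·n: M = (2.708, 17.69), H = (-2.708, -17.69). Equal radii place D and N the same way about E: D = E + 17.9·n = (52.23, 10.12), N = E − 17.9·n = (46.82, -25.27). Then |WD| = |D − W| = 53.20.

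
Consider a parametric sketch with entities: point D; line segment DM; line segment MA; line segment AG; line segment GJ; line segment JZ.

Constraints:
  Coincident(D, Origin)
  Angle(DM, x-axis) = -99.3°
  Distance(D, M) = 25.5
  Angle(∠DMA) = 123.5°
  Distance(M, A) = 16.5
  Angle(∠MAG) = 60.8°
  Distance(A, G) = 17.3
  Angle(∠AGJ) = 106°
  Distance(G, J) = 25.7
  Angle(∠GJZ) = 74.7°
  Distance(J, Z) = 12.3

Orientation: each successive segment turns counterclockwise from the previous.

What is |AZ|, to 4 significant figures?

27.64

∠AGJ = 106.0° gives GJ at 150.4° from the x-axis; with |GJ| = 25.7, J = (-10.29, -6.866). ∠GJZ = 74.7° gives JZ at -104.3° from the x-axis; with |JZ| = 12.3, Z = (-13.33, -18.79). Then |AZ| = |Z − A| = 27.64.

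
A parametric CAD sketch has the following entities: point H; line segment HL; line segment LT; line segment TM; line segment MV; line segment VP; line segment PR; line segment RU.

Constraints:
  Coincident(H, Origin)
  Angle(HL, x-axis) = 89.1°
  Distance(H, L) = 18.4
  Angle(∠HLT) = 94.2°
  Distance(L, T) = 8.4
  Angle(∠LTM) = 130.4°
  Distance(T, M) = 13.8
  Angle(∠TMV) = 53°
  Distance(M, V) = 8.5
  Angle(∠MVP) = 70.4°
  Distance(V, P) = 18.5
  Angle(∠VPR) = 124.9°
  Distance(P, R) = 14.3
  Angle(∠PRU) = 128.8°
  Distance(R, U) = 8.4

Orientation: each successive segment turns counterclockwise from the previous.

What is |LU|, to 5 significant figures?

35.315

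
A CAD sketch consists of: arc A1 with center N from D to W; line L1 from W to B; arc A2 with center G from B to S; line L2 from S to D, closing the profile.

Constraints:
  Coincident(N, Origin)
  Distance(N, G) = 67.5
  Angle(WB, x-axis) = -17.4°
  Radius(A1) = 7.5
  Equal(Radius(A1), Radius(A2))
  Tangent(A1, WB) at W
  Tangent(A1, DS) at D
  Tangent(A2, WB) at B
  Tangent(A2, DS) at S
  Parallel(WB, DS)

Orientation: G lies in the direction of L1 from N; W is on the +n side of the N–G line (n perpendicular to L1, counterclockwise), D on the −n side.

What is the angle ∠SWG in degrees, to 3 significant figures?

6.19°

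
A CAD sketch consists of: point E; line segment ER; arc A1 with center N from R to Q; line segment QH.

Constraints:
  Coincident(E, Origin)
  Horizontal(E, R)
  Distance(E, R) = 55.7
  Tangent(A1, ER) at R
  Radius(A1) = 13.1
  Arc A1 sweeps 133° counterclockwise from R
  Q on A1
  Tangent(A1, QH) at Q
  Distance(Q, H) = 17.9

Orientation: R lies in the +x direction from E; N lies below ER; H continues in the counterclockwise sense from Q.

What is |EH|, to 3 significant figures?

68.1

On A1, R sits at bearing 90° from N; a 133° counterclockwise sweep puts Q at bearing 223°, so Q = N + 13.1·(cos 223°, sin 223°) = (46.1, -22.0). A1 meets QH tangentially, so NQ is at right angles to QH, so QH runs along (−sin 223°, cos 223°); with |QH| = 17.9, H = (58.3, -35.1). Then |EH| = |H − E| = 68.1.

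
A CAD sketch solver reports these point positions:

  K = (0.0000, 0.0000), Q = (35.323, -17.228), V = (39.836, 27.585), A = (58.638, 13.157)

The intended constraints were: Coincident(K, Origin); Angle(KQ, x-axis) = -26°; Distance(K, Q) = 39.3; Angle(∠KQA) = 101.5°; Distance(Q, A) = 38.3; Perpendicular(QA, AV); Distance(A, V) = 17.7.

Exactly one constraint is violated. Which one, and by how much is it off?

Distance(A, V) = 17.7 — off by 6.00.

K = (0.00, 0.00) ✓; KQ at -26.00° ✓; |KQ| = 39.30 ✓; ∠KQA = 101.5° ✓; |QA| = 38.30 ✓; ∠(QA, AV) = 90.00° ✓; |AV| = 23.70 ✗.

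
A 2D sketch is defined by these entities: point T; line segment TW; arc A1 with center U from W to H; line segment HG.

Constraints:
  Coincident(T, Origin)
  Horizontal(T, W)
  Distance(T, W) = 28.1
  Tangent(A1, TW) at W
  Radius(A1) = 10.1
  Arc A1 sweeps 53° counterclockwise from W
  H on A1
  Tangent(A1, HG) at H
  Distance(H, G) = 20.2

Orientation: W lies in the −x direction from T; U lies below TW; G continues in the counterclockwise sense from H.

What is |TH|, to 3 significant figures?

36.4

T is at the origin; TW is horizontal with |TW| = 28.1 and W on the −x side, so W = (-28.1, 0.00). Tangency of A1 to TW means the radius UW is perpendicular to TW, so U = W + (0, -10.1) = (-28.1, -10.1). On A1, W sits at bearing 90° from U; a 53° counterclockwise sweep puts H at bearing 143°, so H = U + 10.1·(cos 143°, sin 143°) = (-36.2, -4.02). Then |TH| = |H − T| = 36.4.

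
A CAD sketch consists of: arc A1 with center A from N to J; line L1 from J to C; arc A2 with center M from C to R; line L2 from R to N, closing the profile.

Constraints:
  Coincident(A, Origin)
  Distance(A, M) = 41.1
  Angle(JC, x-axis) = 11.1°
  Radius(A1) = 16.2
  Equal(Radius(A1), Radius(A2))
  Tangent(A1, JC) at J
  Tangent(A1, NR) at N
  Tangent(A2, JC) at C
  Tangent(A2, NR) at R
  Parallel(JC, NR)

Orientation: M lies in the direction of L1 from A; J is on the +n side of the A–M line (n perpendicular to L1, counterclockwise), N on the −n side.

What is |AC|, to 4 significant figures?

44.18

The slot axis is L1's direction at 11.1°, so u = (cos 11.1°, sin 11.1°) = (0.9813, 0.1925) and n = (−sin 11.1°, cos 11.1°) = (-0.1925, 0.9813). A is at the origin and M lies 41.1 along u from A, so M = 41.1·u = (40.33, 7.913). Tangency of A1 to both parallel lines with radius 16.2 puts J and N at A ± 16.2·n: J = (-3.119, 15.90), N = (3.119, -15.90). Equal radii place C and R the same way about M: C = M + 16.2·n = (37.21, 23.81), R = M − 16.2·n = (43.45, -7.984). Then |AC| = |C − A| = 44.18.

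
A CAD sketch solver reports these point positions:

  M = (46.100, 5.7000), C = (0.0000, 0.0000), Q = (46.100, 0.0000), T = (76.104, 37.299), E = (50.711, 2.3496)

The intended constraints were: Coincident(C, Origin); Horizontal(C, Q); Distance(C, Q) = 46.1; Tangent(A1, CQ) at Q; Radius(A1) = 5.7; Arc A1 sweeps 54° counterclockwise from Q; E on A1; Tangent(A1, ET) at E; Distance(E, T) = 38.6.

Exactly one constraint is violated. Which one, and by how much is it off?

Distance(E, T) = 38.6 — off by 4.60.

C = (0.00, 0.00) ✓; C.y = 0.00, Q.y = 0.00 ✓; |CQ| = 46.10 ✓; ∠(MQ, QC) = 90.00° ✓; |MQ| = 5.700 ✓; bearing(M→E) − bearing(M→Q) = 54.00° ✓; |ME| = 5.700 ✓; ∠(ME, ET) = 90.00° ✓; |ET| = 43.20 ✗.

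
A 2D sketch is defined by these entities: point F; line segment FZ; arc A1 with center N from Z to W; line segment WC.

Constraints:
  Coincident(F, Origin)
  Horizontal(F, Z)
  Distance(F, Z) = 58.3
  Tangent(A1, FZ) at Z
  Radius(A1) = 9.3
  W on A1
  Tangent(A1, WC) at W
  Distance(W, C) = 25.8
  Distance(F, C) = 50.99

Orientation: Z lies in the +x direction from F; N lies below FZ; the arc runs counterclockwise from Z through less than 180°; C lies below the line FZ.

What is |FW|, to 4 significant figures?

49.92

F is at the origin; F and Z share the same y with |FZ| = 58.3 and Z on the +x side, so Z = (58.30, 0.000). Since A1 is tangent to FZ there, NZ ⟂ FZ, so N = Z + (0, -9.3) = (58.30, -9.300). Since NW ⟂ WC (tangency), |NC| = √(9.3² + 25.8²) = 27.42 regardless of where W sits on A1. So C lies on both circle(F, 50.99) and circle(N, 27.42); the below-FZ intersection is C = (40.88, -30.48). W is the foot of the tangent from C: W = (49.54, -6.177).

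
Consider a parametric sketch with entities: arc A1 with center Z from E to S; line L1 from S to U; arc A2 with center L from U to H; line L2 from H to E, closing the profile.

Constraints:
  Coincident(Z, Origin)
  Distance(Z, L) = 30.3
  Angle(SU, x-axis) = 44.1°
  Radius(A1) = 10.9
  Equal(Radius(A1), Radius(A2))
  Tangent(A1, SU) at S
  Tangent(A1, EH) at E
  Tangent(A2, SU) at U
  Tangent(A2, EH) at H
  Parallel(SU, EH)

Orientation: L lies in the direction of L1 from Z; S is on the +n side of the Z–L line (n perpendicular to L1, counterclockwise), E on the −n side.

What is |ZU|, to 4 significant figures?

32.20

The slot axis is L1's direction at 44.1°, so u = (cos 44.1°, sin 44.1°) = (0.7181, 0.6959) and n = (−sin 44.1°, cos 44.1°) = (-0.6959, 0.7181). Z is at the origin and L lies 30.3 along u from Z, so L = 30.3·u = (21.76, 21.09). Tangency of A1 to both parallel lines with radius 10.9 puts S and E at Z ± 10.9·n: S = (-7.585, 7.828), E = (7.585, -7.828). Equal radii place U and H the same way about L: U = L + 10.9·n = (14.17, 28.91), H = L − 10.9·n = (29.34, 13.26). Then |ZU| = |U − Z| = 32.20.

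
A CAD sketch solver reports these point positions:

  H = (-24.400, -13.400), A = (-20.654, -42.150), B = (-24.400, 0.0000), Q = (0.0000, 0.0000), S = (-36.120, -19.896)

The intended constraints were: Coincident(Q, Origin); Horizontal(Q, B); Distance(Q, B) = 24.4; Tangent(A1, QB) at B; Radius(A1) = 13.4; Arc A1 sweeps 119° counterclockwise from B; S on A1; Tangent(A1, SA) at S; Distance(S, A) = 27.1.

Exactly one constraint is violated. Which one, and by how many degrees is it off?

Tangent(A1, SA) at S — off by 5.80°.

Q = (0.00, 0.00) ✓; Q.y = 0.00, B.y = 0.00 ✓; |QB| = 24.40 ✓; ∠(HB, BQ) = 90.00° ✓; |HB| = 13.40 ✓; bearing(H→S) − bearing(H→B) = 119.0° ✓; |HS| = 13.40 ✓; ∠(HS, SA) = 84.20° ✗; |SA| = 27.10 ✓.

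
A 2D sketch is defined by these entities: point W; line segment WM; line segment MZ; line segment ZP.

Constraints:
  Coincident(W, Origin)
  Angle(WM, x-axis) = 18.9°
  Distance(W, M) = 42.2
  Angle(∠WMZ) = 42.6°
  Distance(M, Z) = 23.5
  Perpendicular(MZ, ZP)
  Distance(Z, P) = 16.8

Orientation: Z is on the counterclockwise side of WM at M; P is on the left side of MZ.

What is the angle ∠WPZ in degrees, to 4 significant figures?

147.3°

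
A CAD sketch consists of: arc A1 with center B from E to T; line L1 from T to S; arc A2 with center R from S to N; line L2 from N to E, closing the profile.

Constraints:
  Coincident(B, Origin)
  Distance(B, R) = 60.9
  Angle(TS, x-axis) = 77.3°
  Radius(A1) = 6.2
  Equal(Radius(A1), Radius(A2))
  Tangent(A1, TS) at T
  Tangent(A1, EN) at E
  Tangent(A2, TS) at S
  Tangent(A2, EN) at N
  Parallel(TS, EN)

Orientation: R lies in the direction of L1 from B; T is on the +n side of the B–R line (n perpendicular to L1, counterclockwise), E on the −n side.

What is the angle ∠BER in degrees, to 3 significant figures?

84.2°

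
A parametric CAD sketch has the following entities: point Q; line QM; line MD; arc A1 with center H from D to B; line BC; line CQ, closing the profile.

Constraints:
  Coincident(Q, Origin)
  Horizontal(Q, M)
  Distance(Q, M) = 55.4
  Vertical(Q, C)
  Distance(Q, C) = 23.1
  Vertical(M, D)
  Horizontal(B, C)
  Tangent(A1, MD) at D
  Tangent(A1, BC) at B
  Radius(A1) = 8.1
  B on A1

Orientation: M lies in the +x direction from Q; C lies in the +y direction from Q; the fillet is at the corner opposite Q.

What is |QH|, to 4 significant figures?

49.62

Q and C share the same x with |QC| = 23.1 and C on the +y side, so C = (0.000, 23.10). The virtual corner opposite Q is at (55.40, 23.10). The tangent condition forces HD to be normal to MD and tangency of A1 to BC means the radius HB is perpendicular to BC, with radius 8.1, so the center H sits 8.1 in from both sides at H = (47.30, 15.00). Then |QH| = |H − Q| = 49.62.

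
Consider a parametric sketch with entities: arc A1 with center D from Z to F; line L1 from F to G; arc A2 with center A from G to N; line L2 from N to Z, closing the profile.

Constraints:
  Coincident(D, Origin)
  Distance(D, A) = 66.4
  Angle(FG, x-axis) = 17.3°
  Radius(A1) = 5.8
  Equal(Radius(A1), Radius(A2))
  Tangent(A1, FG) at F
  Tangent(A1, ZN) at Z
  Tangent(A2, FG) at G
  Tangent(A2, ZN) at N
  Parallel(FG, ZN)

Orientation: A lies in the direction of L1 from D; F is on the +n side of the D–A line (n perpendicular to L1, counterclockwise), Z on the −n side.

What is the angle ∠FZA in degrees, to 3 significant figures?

85.0°

D is at the origin and A lies 66.4 along u from D, so A = 66.4·u = (63.4, 19.7). Tangency of A1 to both parallel lines with radius 5.8 puts F and Z at D ± 5.8·n: F = (-1.72, 5.54), Z = (1.72, -5.54). Then cos ∠FZA = ZF·ZA / (|ZF||ZA|), giving 85.0°.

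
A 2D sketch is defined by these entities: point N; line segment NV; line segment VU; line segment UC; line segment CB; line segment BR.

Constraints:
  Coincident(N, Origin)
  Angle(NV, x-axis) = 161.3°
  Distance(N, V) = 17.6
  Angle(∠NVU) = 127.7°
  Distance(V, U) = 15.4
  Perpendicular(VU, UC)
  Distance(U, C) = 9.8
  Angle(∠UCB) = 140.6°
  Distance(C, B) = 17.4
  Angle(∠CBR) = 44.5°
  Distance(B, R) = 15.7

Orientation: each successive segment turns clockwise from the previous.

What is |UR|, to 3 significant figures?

14.6

N is at the origin; NV runs at 161.3° with length 17.6, so V = (-16.7, 5.64). ∠NVU = 127.7° gives VU at 109° from the x-axis; with |VU| = 15.4, U = (-21.7, 20.2). The perpendicularity gives UC at right angles to VU, so UC runs at 19.0°; with |UC| = 9.8, C = (-12.4, 23.4). ∠UCB = 140.6° gives CB at -20.4° from the x-axis; with |CB| = 17.4, B = (3.89, 17.3). ∠CBR = 44.5° gives BR at -156° from the x-axis; with |BR| = 15.7, R = (-10.4, 10.9). Then |UR| = |R − U| = 14.6.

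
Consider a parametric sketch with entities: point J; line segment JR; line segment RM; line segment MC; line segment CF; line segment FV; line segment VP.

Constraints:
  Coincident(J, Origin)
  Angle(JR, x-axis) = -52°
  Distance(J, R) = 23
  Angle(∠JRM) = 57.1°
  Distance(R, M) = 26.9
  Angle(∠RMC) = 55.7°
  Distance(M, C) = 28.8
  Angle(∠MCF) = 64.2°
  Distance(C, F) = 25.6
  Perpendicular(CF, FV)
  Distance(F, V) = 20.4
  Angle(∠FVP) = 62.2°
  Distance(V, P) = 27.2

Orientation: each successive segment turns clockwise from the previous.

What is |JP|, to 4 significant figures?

4.157

J is at the origin; JR runs at -52.0° with length 23.0, so R = (14.16, -18.12). ∠JRM = 57.1° gives RM at -174.9° from the x-axis; with |RM| = 26.9, M = (-12.63, -20.52). ∠RMC = 55.7° gives MC at 60.80° from the x-axis; with |MC| = 28.8, C = (1.417, 4.625). ∠MCF = 64.2° gives CF at -55.00° from the x-axis; with |CF| = 25.6, F = (16.10, -16.35). CF is perpendicular to FV, so FV runs at -145.0°; with |FV| = 20.4, V = (-0.6101, -28.05). ∠FVP = 62.2° gives VP at 97.20° from the x-axis; with |VP| = 27.2, P = (-4.019, -1.061). Then |JP| = |P − J| = 4.157.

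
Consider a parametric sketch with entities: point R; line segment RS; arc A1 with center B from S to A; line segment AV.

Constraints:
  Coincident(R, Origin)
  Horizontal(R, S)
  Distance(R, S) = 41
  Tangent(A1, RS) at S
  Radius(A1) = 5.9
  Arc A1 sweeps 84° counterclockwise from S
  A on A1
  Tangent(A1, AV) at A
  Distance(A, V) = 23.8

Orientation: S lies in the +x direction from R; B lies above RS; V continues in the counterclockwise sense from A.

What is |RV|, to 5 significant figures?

57.221

R is at the origin; RS is horizontal with |RS| = 41.0 and S on the +x side, so S = (41.000, 0.0000). A1 meets RS tangentially, so BS is at right angles to RS, so B = S + (0, 5.9) = (41.000, 5.9000). On A1, S sits at bearing -90° from B; an 84° counterclockwise sweep puts A at bearing -6°, so A = B + 5.9·(cos -6°, sin -6°) = (46.868, 5.2833). Since A1 is tangent to AV there, BA ⟂ AV, so AV runs along (−sin -6°, cos -6°); with |AV| = 23.8, V = (49.355, 28.953). Then |RV| = |V − R| = 57.221.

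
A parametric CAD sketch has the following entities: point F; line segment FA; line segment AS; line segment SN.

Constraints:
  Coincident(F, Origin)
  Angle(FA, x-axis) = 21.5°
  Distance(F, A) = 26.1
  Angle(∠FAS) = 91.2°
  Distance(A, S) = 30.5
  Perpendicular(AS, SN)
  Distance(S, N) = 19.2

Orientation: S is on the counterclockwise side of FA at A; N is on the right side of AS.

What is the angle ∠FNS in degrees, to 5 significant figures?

34.428°

∠FAS = 91.2°, so AS runs at 21.5° + (180° − 91.2°) = 110.30° from the x-axis; with |AS| = 30.5, S = A + 30.5·(cos 110.30°, sin 110.30°) = (13.702, 38.171). The perpendicularity gives SN at right angles to AS; with |SN| = 19.2 on the right of AS, N = S + 19.2·(0.93789, 0.34694) = (31.710, 44.832). Then cos ∠FNS = NF·NS / (|NF||NS|), giving 34.428°.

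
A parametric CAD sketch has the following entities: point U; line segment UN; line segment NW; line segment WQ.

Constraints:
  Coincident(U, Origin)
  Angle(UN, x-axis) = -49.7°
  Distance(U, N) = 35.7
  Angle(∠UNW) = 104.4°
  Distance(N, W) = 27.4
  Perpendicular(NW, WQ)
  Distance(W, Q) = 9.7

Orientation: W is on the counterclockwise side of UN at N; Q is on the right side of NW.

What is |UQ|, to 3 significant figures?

57.2

U is at the origin; UN runs at -49.7° with length 35.7, so N = 35.7·(cos -49.7°, sin -49.7°) = (23.1, -27.2). ∠UNW = 104.4°, so NW runs at -49.7° + (180° − 104.4°) = 25.9° from the x-axis; with |NW| = 27.4, W = N + 27.4·(cos 25.9°, sin 25.9°) = (47.7, -15.3). NW ⟂ WQ; with |WQ| = 9.7 on the right of NW, Q = W + 9.7·(0.437, -0.900) = (52.0, -24.0). Then |UQ| = |Q − U| = 57.2.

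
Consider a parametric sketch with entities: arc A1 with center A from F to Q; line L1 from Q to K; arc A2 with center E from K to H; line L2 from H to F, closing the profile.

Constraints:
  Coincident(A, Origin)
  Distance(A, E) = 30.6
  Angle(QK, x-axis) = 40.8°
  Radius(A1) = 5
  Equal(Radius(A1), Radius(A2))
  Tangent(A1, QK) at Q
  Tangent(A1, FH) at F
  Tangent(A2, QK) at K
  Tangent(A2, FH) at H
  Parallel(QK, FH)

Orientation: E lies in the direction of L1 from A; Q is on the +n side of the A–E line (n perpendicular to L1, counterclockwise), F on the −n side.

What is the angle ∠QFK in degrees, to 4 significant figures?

71.90°

The slot axis is L1's direction at 40.8°, so u = (cos 40.8°, sin 40.8°) = (0.7570, 0.6534) and n = (−sin 40.8°, cos 40.8°) = (-0.6534, 0.7570). A is at the origin and E lies 30.6 along u from A, so E = 30.6·u = (23.16, 19.99). Tangency of A1 to both parallel lines with radius 5.0 puts Q and F at A ± 5.0·n: Q = (-3.267, 3.785), F = (3.267, -3.785). Equal radii place K and H the same way about E: K = E + 5.0·n = (19.90, 23.78), H = E − 5.0·n = (26.43, 16.21). Then cos ∠QFK = FQ·FK / (|FQ||FK|), giving 71.90°.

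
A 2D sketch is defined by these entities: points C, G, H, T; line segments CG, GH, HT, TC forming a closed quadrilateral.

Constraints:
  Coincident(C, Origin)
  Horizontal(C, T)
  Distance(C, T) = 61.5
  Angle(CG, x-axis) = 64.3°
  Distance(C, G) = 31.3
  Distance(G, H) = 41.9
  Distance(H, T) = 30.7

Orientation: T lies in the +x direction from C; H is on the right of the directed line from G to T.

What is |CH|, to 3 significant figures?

33.6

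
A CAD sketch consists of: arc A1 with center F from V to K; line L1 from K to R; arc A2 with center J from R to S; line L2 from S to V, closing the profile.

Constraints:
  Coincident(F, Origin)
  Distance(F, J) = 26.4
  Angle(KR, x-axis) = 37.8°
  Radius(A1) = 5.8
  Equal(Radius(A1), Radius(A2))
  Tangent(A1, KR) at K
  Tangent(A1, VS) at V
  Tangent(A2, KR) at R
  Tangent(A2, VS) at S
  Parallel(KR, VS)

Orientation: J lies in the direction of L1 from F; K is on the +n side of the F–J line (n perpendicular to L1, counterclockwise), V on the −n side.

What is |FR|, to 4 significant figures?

27.03

The slot axis is L1's direction at 37.8°, so u = (cos 37.8°, sin 37.8°) = (0.7902, 0.6129) and n = (−sin 37.8°, cos 37.8°) = (-0.6129, 0.7902). F is at the origin and J lies 26.4 along u from F, so J = 26.4·u = (20.86, 16.18). Tangency of A1 to both parallel lines with radius 5.8 puts K and V at F ± 5.8·n: K = (-3.555, 4.583), V = (3.555, -4.583). Equal radii place R and S the same way about J: R = J + 5.8·n = (17.31, 20.76), S = J − 5.8·n = (24.41, 11.60). Then |FR| = |R − F| = 27.03.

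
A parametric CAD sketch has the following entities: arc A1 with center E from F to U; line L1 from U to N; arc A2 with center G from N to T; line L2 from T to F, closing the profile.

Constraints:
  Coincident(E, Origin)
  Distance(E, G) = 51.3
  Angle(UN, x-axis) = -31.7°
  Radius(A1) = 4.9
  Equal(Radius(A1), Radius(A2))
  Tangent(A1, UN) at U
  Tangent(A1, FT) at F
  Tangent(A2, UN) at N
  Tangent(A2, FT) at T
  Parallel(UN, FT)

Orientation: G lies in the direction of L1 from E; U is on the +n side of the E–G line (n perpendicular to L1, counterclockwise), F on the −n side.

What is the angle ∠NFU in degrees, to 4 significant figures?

79.18°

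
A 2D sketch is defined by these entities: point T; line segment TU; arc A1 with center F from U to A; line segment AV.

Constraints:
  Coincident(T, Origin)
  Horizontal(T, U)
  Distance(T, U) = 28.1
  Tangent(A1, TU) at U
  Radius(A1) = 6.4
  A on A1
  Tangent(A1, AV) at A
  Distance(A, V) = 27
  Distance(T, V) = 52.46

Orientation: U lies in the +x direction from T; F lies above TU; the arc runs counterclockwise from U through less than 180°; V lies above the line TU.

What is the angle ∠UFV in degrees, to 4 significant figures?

146.8°

Checks: ∠(FU, UT) = 90.00° ✓; |FU| = 6.400 ✓; |FA| = 6.400 ✓; ∠(FA, AV) = 90.00° ✓; |AV| = 27.00 ✓; |TV| = 52.46 ✓.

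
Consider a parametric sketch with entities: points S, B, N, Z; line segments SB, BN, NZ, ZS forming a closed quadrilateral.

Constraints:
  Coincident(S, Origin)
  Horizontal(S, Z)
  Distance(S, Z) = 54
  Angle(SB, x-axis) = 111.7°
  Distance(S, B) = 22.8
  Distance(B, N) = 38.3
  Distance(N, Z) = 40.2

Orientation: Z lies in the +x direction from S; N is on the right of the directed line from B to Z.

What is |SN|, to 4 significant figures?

17.49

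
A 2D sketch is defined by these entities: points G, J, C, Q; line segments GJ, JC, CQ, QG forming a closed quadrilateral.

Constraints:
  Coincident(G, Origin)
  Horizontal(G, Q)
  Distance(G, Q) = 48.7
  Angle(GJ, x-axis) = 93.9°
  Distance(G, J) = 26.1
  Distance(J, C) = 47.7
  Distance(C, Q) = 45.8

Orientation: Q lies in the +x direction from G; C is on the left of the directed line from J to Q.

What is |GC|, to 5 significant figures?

61.676

Checks: G = (0.00, 0.00) ✓; |JC| = 47.70 ✓; |CQ| = 45.80 ✓.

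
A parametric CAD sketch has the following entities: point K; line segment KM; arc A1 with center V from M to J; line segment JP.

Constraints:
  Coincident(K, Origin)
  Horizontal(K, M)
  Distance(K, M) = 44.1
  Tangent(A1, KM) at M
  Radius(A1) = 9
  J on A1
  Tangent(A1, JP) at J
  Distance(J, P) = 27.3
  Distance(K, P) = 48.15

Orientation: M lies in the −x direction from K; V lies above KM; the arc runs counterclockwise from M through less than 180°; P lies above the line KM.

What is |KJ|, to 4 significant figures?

36.08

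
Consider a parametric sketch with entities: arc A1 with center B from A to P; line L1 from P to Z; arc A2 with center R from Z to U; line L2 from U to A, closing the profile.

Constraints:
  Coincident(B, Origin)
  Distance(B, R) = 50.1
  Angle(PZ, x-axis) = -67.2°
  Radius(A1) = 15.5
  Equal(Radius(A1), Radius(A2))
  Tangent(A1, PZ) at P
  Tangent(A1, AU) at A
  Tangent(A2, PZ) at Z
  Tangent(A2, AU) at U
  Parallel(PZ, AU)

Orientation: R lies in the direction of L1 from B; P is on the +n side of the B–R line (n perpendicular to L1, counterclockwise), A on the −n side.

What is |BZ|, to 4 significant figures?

52.44

The slot axis is L1's direction at -67.2°, so u = (cos -67.2°, sin -67.2°) = (0.3875, -0.9219) and n = (−sin -67.2°, cos -67.2°) = (0.9219, 0.3875). B is at the origin and R lies 50.1 along u from B, so R = 50.1·u = (19.41, -46.19). Tangency of A1 to both parallel lines with radius 15.5 puts P and A at B ± 15.5·n: P = (14.29, 6.006), A = (-14.29, -6.006). Equal radii place Z and U the same way about R: Z = R + 15.5·n = (33.70, -40.18), U = R − 15.5·n = (5.126, -52.19). Then |BZ| = |Z − B| = 52.44.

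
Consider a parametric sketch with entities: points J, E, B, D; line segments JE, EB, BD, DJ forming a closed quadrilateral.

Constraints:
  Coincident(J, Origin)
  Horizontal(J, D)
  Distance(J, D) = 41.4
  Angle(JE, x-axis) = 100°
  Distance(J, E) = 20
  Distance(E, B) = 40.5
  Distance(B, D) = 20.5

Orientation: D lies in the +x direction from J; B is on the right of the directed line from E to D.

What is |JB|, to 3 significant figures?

25.9

J is at the origin; J and D share the same y with |JD| = 41.4 and D in +x, so D = (41.4, 0). JE runs at 100.0° with |JE| = 20.0, so E = (-3.47, 19.7). B is determined by |EB| = 40.5 and |BD| = 20.5 together: it lies at the intersection of circle(E, 40.5) and circle(D, 20.5). With |ED| = 49.0, the foot of the radical line on ED is 37.0 from E and the perpendicular offset is √(40.5² − 37.0²) = 16.6. Taking the right-of-ED solution: B = (23.7, -10.3).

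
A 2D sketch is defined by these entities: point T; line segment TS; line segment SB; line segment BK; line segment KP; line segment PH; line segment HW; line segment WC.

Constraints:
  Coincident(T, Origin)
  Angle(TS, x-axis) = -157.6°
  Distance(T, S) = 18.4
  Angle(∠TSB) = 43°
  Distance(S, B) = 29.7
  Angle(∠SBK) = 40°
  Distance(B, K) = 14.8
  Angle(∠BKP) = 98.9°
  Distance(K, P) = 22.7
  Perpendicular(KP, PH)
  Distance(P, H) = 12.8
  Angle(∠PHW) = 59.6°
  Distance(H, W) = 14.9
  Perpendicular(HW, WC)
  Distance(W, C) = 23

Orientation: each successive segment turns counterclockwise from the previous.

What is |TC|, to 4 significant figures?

21.76

T is at the origin; TS runs at -157.6° with length 18.4, so S = (-17.01, -7.012). ∠TSB = 43.0° gives SB at -20.60° from the x-axis; with |SB| = 29.7, B = (10.79, -17.46). ∠SBK = 40.0° gives BK at 119.4° from the x-axis; with |BK| = 14.8, K = (3.524, -4.567). ∠BKP = 98.9° gives KP at -159.5° from the x-axis; with |KP| = 22.7, P = (-17.74, -12.52). The perpendicularity gives PH at right angles to KP, so PH runs at -69.50°; with |PH| = 12.8, H = (-13.26, -24.51). ∠PHW = 59.6° gives HW at 50.90° from the x-axis; with |HW| = 14.9, W = (-3.859, -12.94). HW is perpendicular to WC, so WC runs at 140.9°; with |WC| = 23.0, C = (-21.71, 1.562). Then |TC| = |C − T| = 21.76.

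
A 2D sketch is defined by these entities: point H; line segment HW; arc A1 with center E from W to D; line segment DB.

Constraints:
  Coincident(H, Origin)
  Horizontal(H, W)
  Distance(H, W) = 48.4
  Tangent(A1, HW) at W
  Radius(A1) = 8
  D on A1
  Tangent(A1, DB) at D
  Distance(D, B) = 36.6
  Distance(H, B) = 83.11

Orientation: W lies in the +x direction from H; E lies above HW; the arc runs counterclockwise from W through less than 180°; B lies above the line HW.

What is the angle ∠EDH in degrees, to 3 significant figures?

39.2°

Checks: |HW| = 48.40 ✓; |ED| = 8.000 ✓; ∠(ED, DB) = 90.00° ✓; |DB| = 36.60 ✓; |HB| = 83.11 ✓.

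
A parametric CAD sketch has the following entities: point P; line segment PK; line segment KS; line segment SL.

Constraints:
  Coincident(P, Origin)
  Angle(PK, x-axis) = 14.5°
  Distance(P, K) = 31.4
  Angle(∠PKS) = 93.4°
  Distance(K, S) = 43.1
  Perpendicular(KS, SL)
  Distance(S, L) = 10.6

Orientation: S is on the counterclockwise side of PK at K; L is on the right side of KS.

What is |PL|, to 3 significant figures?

61.5

∠PKS = 93.4°, so KS runs at 14.5° + (180° − 93.4°) = 101° from the x-axis; with |KS| = 43.1, S = K + 43.1·(cos 101°, sin 101°) = (22.1, 50.2). KS ⟂ SL; with |SL| = 10.6 on the right of KS, L = S + 10.6·(0.981, 0.193) = (32.5, 52.2). Then |PL| = |L − P| = 61.5.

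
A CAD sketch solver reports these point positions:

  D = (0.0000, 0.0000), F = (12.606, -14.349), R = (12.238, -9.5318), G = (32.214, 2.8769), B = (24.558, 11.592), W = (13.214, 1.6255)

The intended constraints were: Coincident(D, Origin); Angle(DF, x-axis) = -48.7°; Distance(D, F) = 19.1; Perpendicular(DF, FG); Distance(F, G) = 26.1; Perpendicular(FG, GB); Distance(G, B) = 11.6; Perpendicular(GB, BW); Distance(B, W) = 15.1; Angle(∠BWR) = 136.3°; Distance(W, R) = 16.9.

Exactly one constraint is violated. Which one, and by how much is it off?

Distance(W, R) = 16.9 — off by 5.70.

D = (0.00, 0.00) ✓; DF at -48.70° ✓; |DF| = 19.10 ✓; ∠(DF, FG) = 90.00° ✓; |FG| = 26.10 ✓; ∠(FG, GB) = 90.00° ✓; |GB| = 11.60 ✓; ∠(GB, BW) = 90.00° ✓; |BW| = 15.10 ✓; ∠BWR = 136.3° ✓; |WR| = 11.20 ✗.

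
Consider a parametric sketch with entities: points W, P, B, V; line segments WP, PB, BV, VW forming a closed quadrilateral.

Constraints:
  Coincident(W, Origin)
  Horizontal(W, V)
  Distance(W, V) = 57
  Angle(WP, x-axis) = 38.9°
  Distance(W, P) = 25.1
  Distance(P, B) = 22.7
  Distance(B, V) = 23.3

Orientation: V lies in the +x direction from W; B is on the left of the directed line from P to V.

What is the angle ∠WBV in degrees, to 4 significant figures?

106.6°

W is at the origin; WV is horizontal with |WV| = 57.0 and V in +x, so V = (57.0, 0). WP runs at 38.9° with |WP| = 25.1, so P = (19.53, 15.76). B is determined by |PB| = 22.7 and |BV| = 23.3 together: it lies at the intersection of circle(P, 22.7) and circle(V, 23.3). With |PV| = 40.65, the foot of the radical line on PV is 19.98 from P and the perpendicular offset is √(22.7² − 19.98²) = 10.77. Taking the left-of-PV solution: B = (42.13, 17.94).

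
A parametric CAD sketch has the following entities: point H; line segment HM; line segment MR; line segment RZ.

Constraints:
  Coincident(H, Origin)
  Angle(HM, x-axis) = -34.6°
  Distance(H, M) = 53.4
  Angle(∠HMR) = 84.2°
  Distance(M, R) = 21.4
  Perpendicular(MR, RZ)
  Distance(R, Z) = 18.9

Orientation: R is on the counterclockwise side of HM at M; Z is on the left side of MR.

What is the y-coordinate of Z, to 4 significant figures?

-2.465

H is at the origin; HM runs at -34.6° with length 53.4, so M = 53.4·(cos -34.6°, sin -34.6°) = (43.96, -30.32). ∠HMR = 84.2°, so MR runs at -34.6° + (180° − 84.2°) = 61.20° from the x-axis; with |MR| = 21.4, R = M + 21.4·(cos 61.20°, sin 61.20°) = (54.27, -11.57). The perpendicularity gives RZ at right angles to MR; with |RZ| = 18.9 on the left of MR, Z = R + 18.9·(-0.8763, 0.4818) = (37.70, -2.465). So Z.y = -2.465.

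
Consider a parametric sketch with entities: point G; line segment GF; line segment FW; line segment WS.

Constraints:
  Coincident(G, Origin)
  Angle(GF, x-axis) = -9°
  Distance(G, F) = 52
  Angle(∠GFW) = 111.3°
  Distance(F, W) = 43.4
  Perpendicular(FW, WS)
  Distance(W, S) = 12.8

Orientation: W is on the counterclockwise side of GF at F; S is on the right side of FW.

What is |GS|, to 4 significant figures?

87.36

G is at the origin; GF runs at -9.0° with length 52.0, so F = 52.0·(cos -9.0°, sin -9.0°) = (51.36, -8.135). ∠GFW = 111.3°, so FW runs at -9.0° + (180° − 111.3°) = 59.70° from the x-axis; with |FW| = 43.4, W = F + 43.4·(cos 59.70°, sin 59.70°) = (73.26, 29.34). FW ⟂ WS; with |WS| = 12.8 on the right of FW, S = W + 12.8·(0.8634, -0.5045) = (84.31, 22.88). Then |GS| = |S − G| = 87.36.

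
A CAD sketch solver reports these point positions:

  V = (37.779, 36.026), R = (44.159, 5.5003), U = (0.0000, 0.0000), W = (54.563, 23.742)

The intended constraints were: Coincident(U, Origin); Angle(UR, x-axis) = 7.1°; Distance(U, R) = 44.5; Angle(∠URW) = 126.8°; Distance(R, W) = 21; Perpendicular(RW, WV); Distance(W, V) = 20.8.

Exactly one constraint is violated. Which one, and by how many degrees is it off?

Perpendicular(RW, WV) — off by 6.50°.

U = (0.00, 0.00) ✓; UR at 7.100° ✓; |UR| = 44.50 ✓; ∠URW = 126.8° ✓; |RW| = 21.00 ✓; ∠(RW, WV) = 83.50° ✗; |WV| = 20.80 ✓.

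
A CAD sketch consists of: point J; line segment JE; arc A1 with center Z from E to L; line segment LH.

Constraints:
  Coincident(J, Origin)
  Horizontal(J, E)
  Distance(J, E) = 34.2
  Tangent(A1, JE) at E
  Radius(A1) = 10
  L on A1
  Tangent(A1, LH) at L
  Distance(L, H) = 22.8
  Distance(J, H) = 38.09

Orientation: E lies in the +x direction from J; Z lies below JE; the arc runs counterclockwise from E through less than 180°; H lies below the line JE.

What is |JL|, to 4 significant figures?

25.82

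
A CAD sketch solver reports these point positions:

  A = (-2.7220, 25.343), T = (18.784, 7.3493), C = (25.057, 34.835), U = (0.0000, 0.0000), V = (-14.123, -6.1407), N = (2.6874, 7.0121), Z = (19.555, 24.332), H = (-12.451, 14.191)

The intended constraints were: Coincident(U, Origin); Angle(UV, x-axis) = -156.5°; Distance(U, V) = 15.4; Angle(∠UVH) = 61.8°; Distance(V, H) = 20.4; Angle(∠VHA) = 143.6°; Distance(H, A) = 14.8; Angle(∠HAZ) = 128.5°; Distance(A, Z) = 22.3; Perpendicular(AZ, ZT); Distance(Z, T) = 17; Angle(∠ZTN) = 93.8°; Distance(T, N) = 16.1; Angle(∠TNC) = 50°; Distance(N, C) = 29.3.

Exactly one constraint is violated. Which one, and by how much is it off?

Distance(N, C) = 29.3 — off by 6.40.

U = (0.00, 0.00) ✓; UV at -156.5° ✓; |UV| = 15.40 ✓; ∠UVH = 61.80° ✓; |VH| = 20.40 ✓; ∠VHA = 143.6° ✓; |HA| = 14.80 ✓; ∠HAZ = 128.5° ✓; |AZ| = 22.30 ✓; ∠(AZ, ZT) = 90.00° ✓; |ZT| = 17.00 ✓; ∠ZTN = 93.80° ✓; |TN| = 16.10 ✓; ∠TNC = 50.00° ✓; |NC| = 35.70 ✗.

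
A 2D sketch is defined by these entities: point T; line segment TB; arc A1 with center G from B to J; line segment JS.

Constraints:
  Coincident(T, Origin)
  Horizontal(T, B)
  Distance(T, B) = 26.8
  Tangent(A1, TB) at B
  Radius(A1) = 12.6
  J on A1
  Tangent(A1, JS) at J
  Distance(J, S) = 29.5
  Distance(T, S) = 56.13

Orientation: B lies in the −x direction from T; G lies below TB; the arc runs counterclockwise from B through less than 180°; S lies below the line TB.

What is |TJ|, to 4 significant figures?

41.79

Checks: |GJ| = 12.60 ✓; ∠(GJ, JS) = 90.00° ✓; |JS| = 29.50 ✓; |TS| = 56.13 ✓.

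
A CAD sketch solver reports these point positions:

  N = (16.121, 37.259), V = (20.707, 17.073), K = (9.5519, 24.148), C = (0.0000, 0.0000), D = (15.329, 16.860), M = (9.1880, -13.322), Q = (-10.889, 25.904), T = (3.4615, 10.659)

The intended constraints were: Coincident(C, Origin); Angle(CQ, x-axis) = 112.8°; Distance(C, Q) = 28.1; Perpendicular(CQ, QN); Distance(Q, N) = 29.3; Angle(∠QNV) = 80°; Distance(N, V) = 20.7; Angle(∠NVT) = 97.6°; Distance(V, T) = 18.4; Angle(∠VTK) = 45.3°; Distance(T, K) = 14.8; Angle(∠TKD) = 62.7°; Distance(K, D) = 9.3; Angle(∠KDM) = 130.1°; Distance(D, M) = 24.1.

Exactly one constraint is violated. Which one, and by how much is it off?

Distance(D, M) = 24.1 — off by 6.70.

C = (0.00, 0.00) ✓; CQ at 112.8° ✓; |CQ| = 28.10 ✓; ∠(CQ, QN) = 90.00° ✓; |QN| = 29.30 ✓; ∠QNV = 80.00° ✓; |NV| = 20.70 ✓; ∠NVT = 97.60° ✓; |VT| = 18.40 ✓; ∠VTK = 45.30° ✓; |TK| = 14.80 ✓; ∠TKD = 62.70° ✓; |KD| = 9.300 ✓; ∠KDM = 130.1° ✓; |DM| = 30.80 ✗.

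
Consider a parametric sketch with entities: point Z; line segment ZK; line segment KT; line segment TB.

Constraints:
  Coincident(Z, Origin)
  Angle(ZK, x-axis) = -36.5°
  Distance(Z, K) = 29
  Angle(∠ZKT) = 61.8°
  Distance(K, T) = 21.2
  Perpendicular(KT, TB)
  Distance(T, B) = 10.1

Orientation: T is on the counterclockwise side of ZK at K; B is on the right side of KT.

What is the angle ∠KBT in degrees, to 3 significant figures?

64.5°

Z is at the origin; ZK runs at -36.5° with length 29.0, so K = 29.0·(cos -36.5°, sin -36.5°) = (23.3, -17.2). ∠ZKT = 61.8°, so KT runs at -36.5° + (180° − 61.8°) = 81.7° from the x-axis; with |KT| = 21.2, T = K + 21.2·(cos 81.7°, sin 81.7°) = (26.4, 3.73). KT is perpendicular to TB; with |TB| = 10.1 on the right of KT, B = T + 10.1·(0.990, -0.144) = (36.4, 2.27). Then cos ∠KBT = BK·BT / (|BK||BT|), giving 64.5°.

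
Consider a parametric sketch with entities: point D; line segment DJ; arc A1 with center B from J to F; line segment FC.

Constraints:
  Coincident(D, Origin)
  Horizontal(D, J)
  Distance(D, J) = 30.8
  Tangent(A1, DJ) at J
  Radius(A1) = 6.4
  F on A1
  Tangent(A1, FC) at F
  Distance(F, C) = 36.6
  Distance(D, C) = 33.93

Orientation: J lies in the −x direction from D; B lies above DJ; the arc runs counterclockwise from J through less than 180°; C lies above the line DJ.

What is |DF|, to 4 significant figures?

25.61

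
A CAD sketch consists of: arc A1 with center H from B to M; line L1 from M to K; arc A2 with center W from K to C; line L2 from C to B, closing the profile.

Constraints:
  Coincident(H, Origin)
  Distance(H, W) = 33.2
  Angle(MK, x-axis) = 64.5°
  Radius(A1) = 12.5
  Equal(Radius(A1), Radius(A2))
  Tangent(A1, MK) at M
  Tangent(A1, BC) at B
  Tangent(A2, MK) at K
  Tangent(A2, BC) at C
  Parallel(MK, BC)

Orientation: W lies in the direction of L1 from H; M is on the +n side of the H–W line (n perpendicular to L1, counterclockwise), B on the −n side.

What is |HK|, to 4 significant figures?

35.48

The slot axis is L1's direction at 64.5°, so u = (cos 64.5°, sin 64.5°) = (0.4305, 0.9026) and n = (−sin 64.5°, cos 64.5°) = (-0.9026, 0.4305). H is at the origin and W lies 33.2 along u from H, so W = 33.2·u = (14.29, 29.97). Tangency of A1 to both parallel lines with radius 12.5 puts M and B at H ± 12.5·n: M = (-11.28, 5.381), B = (11.28, -5.381). Equal radii place K and C the same way about W: K = W + 12.5·n = (3.011, 35.35), C = W − 12.5·n = (25.58, 24.58). Then |HK| = |K − H| = 35.48.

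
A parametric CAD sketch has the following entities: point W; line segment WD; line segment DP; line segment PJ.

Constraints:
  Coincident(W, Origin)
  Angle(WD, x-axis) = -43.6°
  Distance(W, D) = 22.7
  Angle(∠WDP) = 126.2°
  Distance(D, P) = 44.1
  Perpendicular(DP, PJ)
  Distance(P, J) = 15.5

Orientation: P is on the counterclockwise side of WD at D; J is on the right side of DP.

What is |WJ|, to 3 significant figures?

66.7

∠WDP = 126.2°, so DP runs at -43.6° + (180° − 126.2°) = 10.2° from the x-axis; with |DP| = 44.1, P = D + 44.1·(cos 10.2°, sin 10.2°) = (59.8, -7.84). DP is perpendicular to PJ; with |PJ| = 15.5 on the right of DP, J = P + 15.5·(0.177, -0.984) = (62.6, -23.1). Then |WJ| = |J − W| = 66.7.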